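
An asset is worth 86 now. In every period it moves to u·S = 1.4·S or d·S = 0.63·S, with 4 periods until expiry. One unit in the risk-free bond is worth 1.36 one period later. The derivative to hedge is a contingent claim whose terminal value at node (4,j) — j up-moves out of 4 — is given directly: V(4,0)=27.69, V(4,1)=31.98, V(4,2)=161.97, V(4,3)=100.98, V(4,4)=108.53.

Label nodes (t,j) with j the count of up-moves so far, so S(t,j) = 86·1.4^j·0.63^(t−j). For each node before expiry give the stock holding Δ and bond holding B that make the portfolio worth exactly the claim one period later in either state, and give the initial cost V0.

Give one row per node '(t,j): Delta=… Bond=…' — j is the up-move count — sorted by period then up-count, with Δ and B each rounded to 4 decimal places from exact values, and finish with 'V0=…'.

(0,0): Delta=-0.0067 Bond=32.1227
(1,0): Delta=-0.5443 Bond=72.8176
(1,1): Delta=0.0066 Bond=42.0907
(2,0): Delta=3.4540 Bond=-37.4436
(2,1): Delta=-0.6429 Bond=106.5100
(2,2): Delta=0.0226 Bond=54.5438
(3,0): Delta=0.2591 Bond=17.7794
(3,1): Delta=3.5327 Bond=-54.6878
(3,2): Delta=-0.7459 Bond=155.7874
(3,3): Delta=0.0416 Bond=69.7079
V0=31.5490

Under the risk-neutral measure, an up-move has probability p* = (R−d)/(u−d) = 0.9481 and values discount at R = 1.36.
At expiry t=4: V(4,0)=27.6900, V(4,1)=31.9800, V(4,2)=161.9700, V(4,3)=100.9800, V(4,4)=108.5300
(3,0): S=21.5040. Δ = (V_up−V_dn)/(S_up−S_dn) = (31.9800−27.6900)/(30.1057−13.5475) = 0.2591. V = [p*·31.9800 + (1−p*)·27.6900]/1.36 = 23.3508. B = V − Δ·S = 17.7794.
(3,1): S=47.7868. Δ = (V_up−V_dn)/(S_up−S_dn) = (161.9700−31.9800)/(66.9015−30.1057) = 3.5327. V = [p*·161.9700 + (1−p*)·31.9800]/1.36 = 114.1303. B = V − Δ·S = -54.6878.
(3,2): S=106.1928. Δ = (V_up−V_dn)/(S_up−S_dn) = (100.9800−161.9700)/(148.6699−66.9015) = -0.7459. V = [p*·100.9800 + (1−p*)·161.9700]/1.36 = 76.5796. B = V − Δ·S = 155.7874.
(3,3): S=235.9840. Δ = (V_up−V_dn)/(S_up−S_dn) = (108.5300−100.9800)/(330.3776−148.6699) = 0.0416. V = [p*·108.5300 + (1−p*)·100.9800]/1.36 = 79.5131. B = V − Δ·S = 69.7079.
(2,0): S=34.1334. Δ = (V_up−V_dn)/(S_up−S_dn) = (114.1303−23.3508)/(47.7868−21.5040) = 3.4540. V = [p*·114.1303 + (1−p*)·23.3508]/1.36 = 80.4519. B = V − Δ·S = -37.4436.
(2,1): S=75.8520. Δ = (V_up−V_dn)/(S_up−S_dn) = (76.5796−114.1303)/(106.1928−47.7868) = -0.6429. V = [p*·76.5796 + (1−p*)·114.1303]/1.36 = 57.7429. B = V − Δ·S = 106.5100.
(2,2): S=168.5600. Δ = (V_up−V_dn)/(S_up−S_dn) = (79.5131−76.5796)/(235.9840−106.1928) = 0.0226. V = [p*·79.5131 + (1−p*)·76.5796]/1.36 = 58.3535. B = V − Δ·S = 54.5438.
(1,0): S=54.1800. Δ = (V_up−V_dn)/(S_up−S_dn) = (57.7429−80.4519)/(75.8520−34.1334) = -0.5443. V = [p*·57.7429 + (1−p*)·80.4519]/1.36 = 43.3254. B = V − Δ·S = 72.8176.
(1,1): S=120.4000. Δ = (V_up−V_dn)/(S_up−S_dn) = (58.3535−57.7429)/(168.5600−75.8520) = 0.0066. V = [p*·58.3535 + (1−p*)·57.7429]/1.36 = 42.8836. B = V − Δ·S = 42.0907.
(0,0): S=86.0000. Δ = (V_up−V_dn)/(S_up−S_dn) = (42.8836−43.3254)/(120.4000−54.1800) = -0.0067. V = [p*·42.8836 + (1−p*)·43.3254]/1.36 = 31.5490. B = V − Δ·S = 32.1227.
Self-financing check: at every node Δ·S+B equals the discounted successor values.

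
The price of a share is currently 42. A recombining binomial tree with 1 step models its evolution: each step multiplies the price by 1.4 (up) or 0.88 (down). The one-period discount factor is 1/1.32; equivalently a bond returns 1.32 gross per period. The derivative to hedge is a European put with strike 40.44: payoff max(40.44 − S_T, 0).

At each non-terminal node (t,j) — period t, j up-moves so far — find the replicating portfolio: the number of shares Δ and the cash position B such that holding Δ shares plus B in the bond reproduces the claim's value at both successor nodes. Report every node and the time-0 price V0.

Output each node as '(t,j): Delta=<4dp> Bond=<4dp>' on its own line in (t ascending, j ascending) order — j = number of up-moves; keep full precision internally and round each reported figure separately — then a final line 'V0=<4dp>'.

Under the risk-neutral measure, an up-move has probability p* = (R−d)/(u−d) = 0.8462 and values discount at R = 1.32.
At expiry t=1: V(1,0)=3.4800, V(1,1)=0.0000
Node (0,0) S=42.0000: V=(p*·0.0000+(1−p*)·3.4800)/1.32=0.4056; Δ=(0.0000−3.4800)/(58.8000−36.9600)=-0.1593; B=V−Δ·S=7.0979
Each (Δ,B) replicates both successor values, so the strategy is self-financing and V0 is arbitrage-free.

(0,0): Delta=-0.1593 Bond=7.0979
V0=0.4056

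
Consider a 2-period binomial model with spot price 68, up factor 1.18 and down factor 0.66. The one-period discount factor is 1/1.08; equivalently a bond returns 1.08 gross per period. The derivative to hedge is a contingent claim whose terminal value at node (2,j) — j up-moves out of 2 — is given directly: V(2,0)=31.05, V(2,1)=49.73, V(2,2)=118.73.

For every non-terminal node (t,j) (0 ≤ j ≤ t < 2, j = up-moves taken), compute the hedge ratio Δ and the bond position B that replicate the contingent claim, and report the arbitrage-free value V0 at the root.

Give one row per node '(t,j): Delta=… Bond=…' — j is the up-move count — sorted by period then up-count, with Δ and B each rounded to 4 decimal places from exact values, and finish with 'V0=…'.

Risk-neutral probability p* = (R−d)/(u−d) = (1.08−0.66)/(1.18−0.66) = 0.8077.
At expiry t=2: V(2,0)=31.0500, V(2,1)=49.7300, V(2,2)=118.7300
Node (1,0) S=44.8800: V=(p*·49.7300+(1−p*)·31.0500)/1.08=42.7201; Δ=(49.7300−31.0500)/(52.9584−29.6208)=0.8004; B=V−Δ·S=6.7970
Node (1,1) S=80.2400: V=(p*·118.7300+(1−p*)·49.7300)/1.08=97.6489; Δ=(118.7300−49.7300)/(94.6832−52.9584)=1.6537; B=V−Δ·S=-35.0434
Node (0,0) S=68.0000: V=(p*·97.6489+(1−p*)·42.7201)/1.08=80.6348; Δ=(97.6489−42.7201)/(80.2400−44.8800)=1.5534; B=V−Δ·S=-24.9974
Check: Δ(0,0)·S0 + B(0,0) = 80.6348 = V0.

(0,0): Delta=1.5534 Bond=-24.9974
(1,0): Delta=0.8004 Bond=6.7970
(1,1): Delta=1.6537 Bond=-35.0434
V0=80.6348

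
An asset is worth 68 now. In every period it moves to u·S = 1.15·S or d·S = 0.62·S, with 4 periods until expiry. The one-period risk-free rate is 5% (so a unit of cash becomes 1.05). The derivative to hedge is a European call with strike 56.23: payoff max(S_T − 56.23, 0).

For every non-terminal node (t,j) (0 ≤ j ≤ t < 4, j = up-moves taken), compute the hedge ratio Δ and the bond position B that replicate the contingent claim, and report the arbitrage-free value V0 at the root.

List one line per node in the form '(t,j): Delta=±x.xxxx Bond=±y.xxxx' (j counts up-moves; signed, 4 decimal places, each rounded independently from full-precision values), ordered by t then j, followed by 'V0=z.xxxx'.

(0,0): Delta=0.7721 Bond=-27.5345
(1,0): Delta=0.2108 Bond=-5.2483
(1,1): Delta=0.8425 Bond=-34.4142
(2,0): Delta=0.0000 Bond=0.0000
(2,1): Delta=0.2373 Bond=-6.7922
(2,2): Delta=0.9183 Bond=-42.9588
(3,0): Delta=0.0000 Bond=0.0000
(3,1): Delta=0.0000 Bond=0.0000
(3,2): Delta=0.2670 Bond=-8.7904
(3,3): Delta=1.0000 Bond=-53.5524
V0=24.9673

Risk-neutral probability p* = (R−d)/(u−d) = (1.05−0.62)/(1.15−0.62) = 0.8113.
At expiry t=4: V(4,0)=0.0000, V(4,1)=0.0000, V(4,2)=0.0000, V(4,3)=7.8901, V(4,4)=62.7024
  t=3,j=0: stock 16.2063 → up 18.6372 (V=0.0000), down 10.0479 (V=0.0000). Price 0.0000; hedge Δ=0.0000, bond B=0.0000.
  t=3,j=1: stock 30.0601 → up 34.5691 (V=0.0000), down 18.6372 (V=0.0000). Price 0.0000; hedge Δ=0.0000, bond B=0.0000.
  t=3,j=2: stock 55.7566 → up 64.1201 (V=7.8901), down 34.5691 (V=0.0000). Price 6.0966; hedge Δ=0.2670, bond B=-8.7904.
  t=3,j=3: stock 103.4195 → up 118.9324 (V=62.7024), down 64.1201 (V=7.8901). Price 49.8671; hedge Δ=1.0000, bond B=-53.5524.
  t=2,j=0: stock 26.1392 → up 30.0601 (V=0.0000), down 16.2063 (V=0.0000). Price 0.0000; hedge Δ=0.0000, bond B=0.0000.
  t=2,j=1: stock 48.4840 → up 55.7566 (V=6.0966), down 30.0601 (V=0.0000). Price 4.7107; hedge Δ=0.2373, bond B=-6.7922.
  t=2,j=2: stock 89.9300 → up 103.4195 (V=49.8671), down 55.7566 (V=6.0966). Price 39.6272; hedge Δ=0.9183, bond B=-42.9588.
  t=1,j=0: stock 42.1600 → up 48.4840 (V=4.7107), down 26.1392 (V=0.0000). Price 3.6399; hedge Δ=0.2108, bond B=-5.2483.
  t=1,j=1: stock 78.2000 → up 89.9300 (V=39.6272), down 48.4840 (V=4.7107). Price 31.4659; hedge Δ=0.8425, bond B=-34.4142.
  t=0,j=0: stock 68.0000 → up 78.2000 (V=31.4659), down 42.1600 (V=3.6399). Price 24.9673; hedge Δ=0.7721, bond B=-27.5345.
Each (Δ,B) replicates both successor values, so the strategy is self-financing and V0 is arbitrage-free.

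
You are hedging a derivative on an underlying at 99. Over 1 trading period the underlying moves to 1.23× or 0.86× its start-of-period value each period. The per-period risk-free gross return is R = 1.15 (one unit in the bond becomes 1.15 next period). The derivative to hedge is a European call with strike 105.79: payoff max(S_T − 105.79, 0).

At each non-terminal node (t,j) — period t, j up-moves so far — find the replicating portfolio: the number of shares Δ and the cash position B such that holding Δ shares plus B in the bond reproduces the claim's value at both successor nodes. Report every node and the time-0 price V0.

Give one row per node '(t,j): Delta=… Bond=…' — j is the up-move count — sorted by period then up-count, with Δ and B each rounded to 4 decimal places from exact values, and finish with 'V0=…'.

(0,0): Delta=0.4363 Bond=-32.2980
V0=10.8912

Risk-neutral probability p* = (R−d)/(u−d) = (1.15−0.86)/(1.23−0.86) = 0.7838.
Terminal values V(1,·): V(1,0)=0.0000, V(1,1)=15.9800
Node (0,0) S=99.0000: V=(p*·15.9800+(1−p*)·0.0000)/1.15=10.8912; Δ=(15.9800−0.0000)/(121.7700−85.1400)=0.4363; B=V−Δ·S=-32.2980
Root portfolio cost Δ·99+B reproduces V0=10.8912.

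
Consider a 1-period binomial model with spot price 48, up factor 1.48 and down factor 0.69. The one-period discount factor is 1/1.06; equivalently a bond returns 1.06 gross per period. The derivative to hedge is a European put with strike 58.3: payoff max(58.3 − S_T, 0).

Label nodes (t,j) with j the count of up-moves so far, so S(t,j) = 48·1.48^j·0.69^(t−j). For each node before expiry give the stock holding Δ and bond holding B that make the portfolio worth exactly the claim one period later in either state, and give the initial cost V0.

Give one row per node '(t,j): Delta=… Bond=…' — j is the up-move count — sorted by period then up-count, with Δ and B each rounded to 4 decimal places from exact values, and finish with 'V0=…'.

(0,0): Delta=-0.6640 Bond=44.5025
V0=12.6291

Under the risk-neutral measure, an up-move has probability p* = (R−d)/(u−d) = 0.4684 and values discount at R = 1.06.
At expiry t=1: V(1,0)=25.1800, V(1,1)=0.0000
Node (0,0) S=48.0000: V=(p*·0.0000+(1−p*)·25.1800)/1.06=12.6291; Δ=(0.0000−25.1800)/(71.0400−33.1200)=-0.6640; B=V−Δ·S=44.5025
The time-0 hedge costs 12.6291, which is the no-arbitrage price.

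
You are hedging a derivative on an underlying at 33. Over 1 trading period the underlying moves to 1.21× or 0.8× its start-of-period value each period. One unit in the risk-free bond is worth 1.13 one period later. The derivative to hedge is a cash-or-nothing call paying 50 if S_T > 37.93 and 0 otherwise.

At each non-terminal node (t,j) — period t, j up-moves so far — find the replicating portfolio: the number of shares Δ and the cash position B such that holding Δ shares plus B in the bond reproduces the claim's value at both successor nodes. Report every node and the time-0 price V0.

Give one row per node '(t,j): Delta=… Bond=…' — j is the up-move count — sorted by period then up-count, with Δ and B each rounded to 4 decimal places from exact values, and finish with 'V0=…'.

The replicating-portfolio and risk-neutral prices coincide; use p* = (1.13−0.8)/(1.21−0.8) = 0.8049 for the latter.
Terminal values V(1,·): V(1,0)=0.0000, V(1,1)=50.0000
  t=0,j=0: stock 33.0000 → up 39.9300 (V=50.0000), down 26.4000 (V=0.0000). Price 35.6141; hedge Δ=3.6955, bond B=-86.3371.
Self-financing check: at every node Δ·S+B equals the discounted successor values.

(0,0): Delta=3.6955 Bond=-86.3371
V0=35.6141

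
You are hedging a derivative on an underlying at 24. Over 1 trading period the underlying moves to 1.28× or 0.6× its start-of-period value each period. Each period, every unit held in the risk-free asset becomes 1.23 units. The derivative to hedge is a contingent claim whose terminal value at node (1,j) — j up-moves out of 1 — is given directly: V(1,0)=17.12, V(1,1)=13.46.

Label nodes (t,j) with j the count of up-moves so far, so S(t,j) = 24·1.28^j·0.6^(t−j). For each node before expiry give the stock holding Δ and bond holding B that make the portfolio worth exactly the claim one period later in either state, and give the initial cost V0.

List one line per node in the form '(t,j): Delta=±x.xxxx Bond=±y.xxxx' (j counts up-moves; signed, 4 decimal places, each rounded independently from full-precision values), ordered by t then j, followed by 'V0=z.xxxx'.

(0,0): Delta=-0.2243 Bond=16.5442
V0=11.1619

No-arbitrage ⇒ martingale measure with p* = (R−d)/(u−d) = 0.9265.
Payoff layer (t=1): V(1,0)=17.1200, V(1,1)=13.4600
(0,0): S=24.0000. Δ = (V_up−V_dn)/(S_up−S_dn) = (13.4600−17.1200)/(30.7200−14.4000) = -0.2243. V = [p*·13.4600 + (1−p*)·17.1200]/1.23 = 11.1619. B = V − Δ·S = 16.5442.
Root portfolio cost Δ·24+B reproduces V0=11.1619.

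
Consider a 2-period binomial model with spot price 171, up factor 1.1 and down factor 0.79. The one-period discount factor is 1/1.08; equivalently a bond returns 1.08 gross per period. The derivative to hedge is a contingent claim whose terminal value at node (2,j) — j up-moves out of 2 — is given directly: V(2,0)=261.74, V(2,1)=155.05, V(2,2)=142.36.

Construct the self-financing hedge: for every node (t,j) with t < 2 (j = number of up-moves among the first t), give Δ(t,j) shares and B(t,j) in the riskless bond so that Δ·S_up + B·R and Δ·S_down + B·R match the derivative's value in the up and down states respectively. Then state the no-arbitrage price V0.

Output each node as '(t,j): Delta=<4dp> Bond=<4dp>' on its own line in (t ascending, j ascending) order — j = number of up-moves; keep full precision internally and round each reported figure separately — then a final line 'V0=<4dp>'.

The replicating-portfolio and risk-neutral prices coincide; use p* = (1.08−0.79)/(1.1−0.79) = 0.9355 for the latter.
Terminal payoffs: V(2,0)=261.7400, V(2,1)=155.0500, V(2,2)=142.3600
  t=1,j=0: stock 135.0900 → up 148.5990 (V=155.0500), down 106.7211 (V=261.7400). Price 149.9382; hedge Δ=-2.5476, bond B=494.0995.
  t=1,j=1: stock 188.1000 → up 206.9100 (V=142.3600), down 148.5990 (V=155.0500). Price 132.5729; hedge Δ=-0.2176, bond B=173.5084.
  t=0,j=0: stock 171.0000 → up 188.1000 (V=132.5729), down 135.0900 (V=149.9382). Price 123.7900; hedge Δ=-0.3276, bond B=179.8071.
Root portfolio cost Δ·171+B reproduces V0=123.7900.

(0,0): Delta=-0.3276 Bond=179.8071
(1,0): Delta=-2.5476 Bond=494.0995
(1,1): Delta=-0.2176 Bond=173.5084
V0=123.7900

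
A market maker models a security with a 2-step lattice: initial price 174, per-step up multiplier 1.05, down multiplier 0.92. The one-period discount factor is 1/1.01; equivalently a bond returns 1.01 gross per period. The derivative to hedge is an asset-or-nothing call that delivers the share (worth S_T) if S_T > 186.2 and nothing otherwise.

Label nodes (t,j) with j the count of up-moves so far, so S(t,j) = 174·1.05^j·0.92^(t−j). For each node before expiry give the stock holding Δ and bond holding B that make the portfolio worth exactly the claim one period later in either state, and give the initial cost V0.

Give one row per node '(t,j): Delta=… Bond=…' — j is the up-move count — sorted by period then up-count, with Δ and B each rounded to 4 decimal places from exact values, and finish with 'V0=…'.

The replicating-portfolio and risk-neutral prices coincide; use p* = (1.01−0.92)/(1.05−0.92) = 0.6923 for the latter.
Terminal values V(2,·): V(2,0)=0.0000, V(2,1)=0.0000, V(2,2)=191.8350
(1,0): S=160.0800. Δ = (V_up−V_dn)/(S_up−S_dn) = (0.0000−0.0000)/(168.0840−147.2736) = 0.0000. V = [p*·0.0000 + (1−p*)·0.0000]/1.01 = 0.0000. B = V − Δ·S = 0.0000.
(1,1): S=182.7000. Δ = (V_up−V_dn)/(S_up−S_dn) = (191.8350−0.0000)/(191.8350−168.0840) = 8.0769. V = [p*·191.8350 + (1−p*)·0.0000]/1.01 = 131.4939. B = V − Δ·S = -1344.1599.
(0,0): S=174.0000. Δ = (V_up−V_dn)/(S_up−S_dn) = (131.4939−0.0000)/(182.7000−160.0800) = 5.8132. V = [p*·131.4939 + (1−p*)·0.0000]/1.01 = 90.1329. B = V − Δ·S = -921.3587.
Self-financing check: at every node Δ·S+B equals the discounted successor values.

(0,0): Delta=5.8132 Bond=-921.3587
(1,0): Delta=0.0000 Bond=0.0000
(1,1): Delta=8.0769 Bond=-1344.1599
V0=90.1329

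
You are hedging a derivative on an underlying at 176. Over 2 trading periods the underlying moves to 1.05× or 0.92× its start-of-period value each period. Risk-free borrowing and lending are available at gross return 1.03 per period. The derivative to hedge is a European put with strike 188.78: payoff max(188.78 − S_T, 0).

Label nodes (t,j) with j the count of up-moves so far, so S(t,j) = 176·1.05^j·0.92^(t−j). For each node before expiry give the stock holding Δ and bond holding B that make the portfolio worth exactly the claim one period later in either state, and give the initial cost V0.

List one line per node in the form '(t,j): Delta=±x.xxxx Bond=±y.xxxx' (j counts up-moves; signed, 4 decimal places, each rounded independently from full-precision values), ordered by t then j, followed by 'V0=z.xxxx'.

Risk-neutral probability p* = (R−d)/(u−d) = (1.03−0.92)/(1.05−0.92) = 0.8462.
At expiry t=2: V(2,0)=39.8136, V(2,1)=18.7640, V(2,2)=0.0000
  t=1,j=0: stock 161.9200 → up 170.0160 (V=18.7640), down 148.9664 (V=39.8136). Price 21.3616; hedge Δ=-1.0000, bond B=183.2816.
  t=1,j=1: stock 184.8000 → up 194.0400 (V=0.0000), down 170.0160 (V=18.7640). Price 2.8027; hedge Δ=-0.7811, bond B=147.1412.
  t=0,j=0: stock 176.0000 → up 184.8000 (V=2.8027), down 161.9200 (V=21.3616). Price 5.4931; hedge Δ=-0.8111, bond B=148.2536.
Each (Δ,B) replicates both successor values, so the strategy is self-financing and V0 is arbitrage-free.

(0,0): Delta=-0.8111 Bond=148.2536
(1,0): Delta=-1.0000 Bond=183.2816
(1,1): Delta=-0.7811 Bond=147.1412
V0=5.4931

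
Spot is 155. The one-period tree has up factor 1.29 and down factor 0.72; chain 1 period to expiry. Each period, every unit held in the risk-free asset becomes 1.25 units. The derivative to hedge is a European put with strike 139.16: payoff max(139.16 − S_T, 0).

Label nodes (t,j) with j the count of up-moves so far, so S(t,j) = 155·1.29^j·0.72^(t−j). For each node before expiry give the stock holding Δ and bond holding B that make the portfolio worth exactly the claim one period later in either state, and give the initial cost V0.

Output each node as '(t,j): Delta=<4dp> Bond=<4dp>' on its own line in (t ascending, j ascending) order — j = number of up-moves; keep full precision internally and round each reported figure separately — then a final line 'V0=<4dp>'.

(0,0): Delta=-0.3119 Bond=49.8981
V0=1.5472

The replicating-portfolio and risk-neutral prices coincide; use p* = (1.25−0.72)/(1.29−0.72) = 0.9298 for the latter.
Terminal payoffs: V(1,0)=27.5600, V(1,1)=0.0000
Node (0,0) S=155.0000: V=(p*·0.0000+(1−p*)·27.5600)/1.25=1.5472; Δ=(0.0000−27.5600)/(199.9500−111.6000)=-0.3119; B=V−Δ·S=49.8981
Root portfolio cost Δ·155+B reproduces V0=1.5472.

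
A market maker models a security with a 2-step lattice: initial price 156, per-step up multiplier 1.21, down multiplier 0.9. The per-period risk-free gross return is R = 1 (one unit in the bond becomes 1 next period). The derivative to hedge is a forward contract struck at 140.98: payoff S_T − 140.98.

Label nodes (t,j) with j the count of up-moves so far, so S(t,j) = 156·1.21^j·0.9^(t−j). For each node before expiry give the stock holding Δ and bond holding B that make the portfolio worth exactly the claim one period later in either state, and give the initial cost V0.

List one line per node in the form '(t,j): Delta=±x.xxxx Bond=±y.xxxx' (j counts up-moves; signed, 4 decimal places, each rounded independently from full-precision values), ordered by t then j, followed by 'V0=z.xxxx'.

No-arbitrage ⇒ martingale measure with p* = (R−d)/(u−d) = 0.3226.
Terminal payoffs: V(2,0)=-14.6200, V(2,1)=28.9040, V(2,2)=87.4196
(1,0): S=140.4000. Δ = (V_up−V_dn)/(S_up−S_dn) = (28.9040−-14.6200)/(169.8840−126.3600) = 1.0000. V = [p*·28.9040 + (1−p*)·-14.6200]/1 = -0.5800. B = V − Δ·S = -140.9800.
(1,1): S=188.7600. Δ = (V_up−V_dn)/(S_up−S_dn) = (87.4196−28.9040)/(228.3996−169.8840) = 1.0000. V = [p*·87.4196 + (1−p*)·28.9040]/1 = 47.7800. B = V − Δ·S = -140.9800.
(0,0): S=156.0000. Δ = (V_up−V_dn)/(S_up−S_dn) = (47.7800−-0.5800)/(188.7600−140.4000) = 1.0000. V = [p*·47.7800 + (1−p*)·-0.5800]/1 = 15.0200. B = V − Δ·S = -140.9800.
The time-0 hedge costs 15.0200, which is the no-arbitrage price.

(0,0): Delta=1.0000 Bond=-140.9800
(1,0): Delta=1.0000 Bond=-140.9800
(1,1): Delta=1.0000 Bond=-140.9800
V0=15.0200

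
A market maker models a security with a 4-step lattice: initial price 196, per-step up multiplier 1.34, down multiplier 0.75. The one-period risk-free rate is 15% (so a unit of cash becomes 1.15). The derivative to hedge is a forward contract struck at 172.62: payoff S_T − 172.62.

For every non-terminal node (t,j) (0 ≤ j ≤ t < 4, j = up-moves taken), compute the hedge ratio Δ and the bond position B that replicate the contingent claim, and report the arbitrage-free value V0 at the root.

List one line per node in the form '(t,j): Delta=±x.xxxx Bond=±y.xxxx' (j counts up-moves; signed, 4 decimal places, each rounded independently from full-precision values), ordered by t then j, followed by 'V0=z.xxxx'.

Since d<R<u, set p* = (R−d)/(u−d) = 0.6780; price each node as the discounted p*-expectation of its children.
Terminal values V(4,·): V(4,0)=-110.6044, V(4,1)=-61.8187, V(4,2)=25.3449, V(4,3)=181.0773, V(4,4)=459.3192
(3,0): S=82.6875. Δ = (V_up−V_dn)/(S_up−S_dn) = (-61.8187−-110.6044)/(110.8013−62.0156) = 1.0000. V = [p*·-61.8187 + (1−p*)·-110.6044]/1.15 = -67.4168. B = V − Δ·S = -150.1043.
(3,1): S=147.7350. Δ = (V_up−V_dn)/(S_up−S_dn) = (25.3449−-61.8187)/(197.9649−110.8013) = 1.0000. V = [p*·25.3449 + (1−p*)·-61.8187]/1.15 = -2.3693. B = V − Δ·S = -150.1043.
(3,2): S=263.9532. Δ = (V_up−V_dn)/(S_up−S_dn) = (181.0773−25.3449)/(353.6973−197.9649) = 1.0000. V = [p*·181.0773 + (1−p*)·25.3449]/1.15 = 113.8489. B = V − Δ·S = -150.1043.
(3,3): S=471.5964. Δ = (V_up−V_dn)/(S_up−S_dn) = (459.3192−181.0773)/(631.9392−353.6973) = 1.0000. V = [p*·459.3192 + (1−p*)·181.0773]/1.15 = 321.4920. B = V − Δ·S = -150.1043.
(2,0): S=110.2500. Δ = (V_up−V_dn)/(S_up−S_dn) = (-2.3693−-67.4168)/(147.7350−82.6875) = 1.0000. V = [p*·-2.3693 + (1−p*)·-67.4168]/1.15 = -20.2755. B = V − Δ·S = -130.5255.
(2,1): S=196.9800. Δ = (V_up−V_dn)/(S_up−S_dn) = (113.8489−-2.3693)/(263.9532−147.7350) = 1.0000. V = [p*·113.8489 + (1−p*)·-2.3693]/1.15 = 66.4545. B = V − Δ·S = -130.5255.
(2,2): S=351.9376. Δ = (V_up−V_dn)/(S_up−S_dn) = (321.4920−113.8489)/(471.5964−263.9532) = 1.0000. V = [p*·321.4920 + (1−p*)·113.8489]/1.15 = 221.4121. B = V − Δ·S = -130.5255.
(1,0): S=147.0000. Δ = (V_up−V_dn)/(S_up−S_dn) = (66.4545−-20.2755)/(196.9800−110.2500) = 1.0000. V = [p*·66.4545 + (1−p*)·-20.2755]/1.15 = 33.4995. B = V − Δ·S = -113.5005.
(1,1): S=262.6400. Δ = (V_up−V_dn)/(S_up−S_dn) = (221.4121−66.4545)/(351.9376−196.9800) = 1.0000. V = [p*·221.4121 + (1−p*)·66.4545]/1.15 = 149.1395. B = V − Δ·S = -113.5005.
(0,0): S=196.0000. Δ = (V_up−V_dn)/(S_up−S_dn) = (149.1395−33.4995)/(262.6400−147.0000) = 1.0000. V = [p*·149.1395 + (1−p*)·33.4995]/1.15 = 97.3040. B = V − Δ·S = -98.6960.
The time-0 hedge costs 97.3040, which is the no-arbitrage price.

(0,0): Delta=1.0000 Bond=-98.6960
(1,0): Delta=1.0000 Bond=-113.5005
(1,1): Delta=1.0000 Bond=-113.5005
(2,0): Delta=1.0000 Bond=-130.5255
(2,1): Delta=1.0000 Bond=-130.5255
(2,2): Delta=1.0000 Bond=-130.5255
(3,0): Delta=1.0000 Bond=-150.1043
(3,1): Delta=1.0000 Bond=-150.1043
(3,2): Delta=1.0000 Bond=-150.1043
(3,3): Delta=1.0000 Bond=-150.1043
V0=97.3040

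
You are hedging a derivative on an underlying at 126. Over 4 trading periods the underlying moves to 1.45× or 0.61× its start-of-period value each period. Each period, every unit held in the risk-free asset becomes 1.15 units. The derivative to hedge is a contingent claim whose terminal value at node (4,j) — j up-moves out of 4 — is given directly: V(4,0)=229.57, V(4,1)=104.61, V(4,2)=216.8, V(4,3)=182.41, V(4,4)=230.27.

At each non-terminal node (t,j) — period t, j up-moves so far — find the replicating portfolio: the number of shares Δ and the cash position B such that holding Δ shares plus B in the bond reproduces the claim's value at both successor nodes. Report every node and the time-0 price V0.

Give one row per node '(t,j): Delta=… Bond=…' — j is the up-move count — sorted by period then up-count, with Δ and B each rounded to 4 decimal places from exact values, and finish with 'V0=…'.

(0,0): Delta=0.1205 Bond=95.2338
(1,0): Delta=0.2502 Bond=99.5467
(1,1): Delta=0.0902 Bond=115.0590
(2,0): Delta=0.6070 Bond=97.7490
(2,1): Delta=0.1668 Bond=123.7730
(2,2): Delta=0.0722 Bond=137.0650
(3,0): Delta=-5.2015 Bond=278.5346
(3,1): Delta=1.9646 Bond=20.1206
(3,2): Delta=-0.2533 Bond=210.2380
(3,3): Delta=0.1483 Bond=128.3952
V0=110.4138

The replicating-portfolio and risk-neutral prices coincide; use p* = (1.15−0.61)/(1.45−0.61) = 0.6429 for the latter.
Terminal payoffs: V(4,0)=229.5700, V(4,1)=104.6100, V(4,2)=216.8000, V(4,3)=182.4100, V(4,4)=230.2700
  t=3,j=0: stock 28.5996 → up 41.4694 (V=104.6100), down 17.4458 (V=229.5700). Price 129.7727; hedge Δ=-5.2015, bond B=278.5346.
  t=3,j=1: stock 67.9827 → up 98.5749 (V=216.8000), down 41.4694 (V=104.6100). Price 153.6801; hedge Δ=1.9646, bond B=20.1206.
  t=3,j=2: stock 161.5982 → up 234.3173 (V=182.4100), down 98.5749 (V=216.8000). Price 169.2975; hedge Δ=-0.2533, bond B=210.2380.
  t=3,j=3: stock 384.1268 → up 556.9838 (V=230.2700), down 234.3173 (V=182.4100). Price 185.3714; hedge Δ=0.1483, bond B=128.3952.
  t=2,j=0: stock 46.8846 → up 67.9827 (V=153.6801), down 28.5996 (V=129.7727). Price 126.2102; hedge Δ=0.6070, bond B=97.7490.
  t=2,j=1: stock 111.4470 → up 161.5981 (V=169.2975), down 67.9827 (V=153.6801). Price 142.3651; hedge Δ=0.1668, bond B=123.7730.
  t=2,j=2: stock 264.9150 → up 384.1268 (V=185.3714), down 161.5982 (V=169.2975). Price 156.2006; hedge Δ=0.0722, bond B=137.0650.
  t=1,j=0: stock 76.8600 → up 111.4470 (V=142.3651), down 46.8846 (V=126.2102). Price 118.7787; hedge Δ=0.2502, bond B=99.5467.
  t=1,j=1: stock 182.7000 → up 264.9150 (V=156.2006), down 111.4470 (V=142.3651). Price 131.5299; hedge Δ=0.0902, bond B=115.0590.
  t=0,j=0: stock 126.0000 → up 182.7000 (V=131.5299), down 76.8600 (V=118.7787). Price 110.4138; hedge Δ=0.1205, bond B=95.2338.
Root portfolio cost Δ·126+B reproduces V0=110.4138.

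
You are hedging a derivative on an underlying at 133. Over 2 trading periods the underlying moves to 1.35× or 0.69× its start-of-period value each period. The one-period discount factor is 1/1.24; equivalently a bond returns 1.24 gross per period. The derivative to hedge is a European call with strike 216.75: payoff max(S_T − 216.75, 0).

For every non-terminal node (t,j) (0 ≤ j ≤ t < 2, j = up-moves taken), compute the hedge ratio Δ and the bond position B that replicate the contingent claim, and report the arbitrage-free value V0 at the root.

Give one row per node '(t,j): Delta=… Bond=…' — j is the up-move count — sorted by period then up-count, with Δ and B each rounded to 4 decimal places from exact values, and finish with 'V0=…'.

Risk-neutral probability p* = (R−d)/(u−d) = (1.24−0.69)/(1.35−0.69) = 0.8333.
Payoff layer (t=2): V(2,0)=0.0000, V(2,1)=0.0000, V(2,2)=25.6425
Node (1,0) S=91.7700: V=(p*·0.0000+(1−p*)·0.0000)/1.24=0.0000; Δ=(0.0000−0.0000)/(123.8895−63.3213)=0.0000; B=V−Δ·S=0.0000
Node (1,1) S=179.5500: V=(p*·25.6425+(1−p*)·0.0000)/1.24=17.2329; Δ=(25.6425−0.0000)/(242.3925−123.8895)=0.2164; B=V−Δ·S=-21.6194
Node (0,0) S=133.0000: V=(p*·17.2329+(1−p*)·0.0000)/1.24=11.5812; Δ=(17.2329−0.0000)/(179.5500−91.7700)=0.1963; B=V−Δ·S=-14.5292
The time-0 hedge costs 11.5812, which is the no-arbitrage price.

(0,0): Delta=0.1963 Bond=-14.5292
(1,0): Delta=0.0000 Bond=0.0000
(1,1): Delta=0.2164 Bond=-21.6194
V0=11.5812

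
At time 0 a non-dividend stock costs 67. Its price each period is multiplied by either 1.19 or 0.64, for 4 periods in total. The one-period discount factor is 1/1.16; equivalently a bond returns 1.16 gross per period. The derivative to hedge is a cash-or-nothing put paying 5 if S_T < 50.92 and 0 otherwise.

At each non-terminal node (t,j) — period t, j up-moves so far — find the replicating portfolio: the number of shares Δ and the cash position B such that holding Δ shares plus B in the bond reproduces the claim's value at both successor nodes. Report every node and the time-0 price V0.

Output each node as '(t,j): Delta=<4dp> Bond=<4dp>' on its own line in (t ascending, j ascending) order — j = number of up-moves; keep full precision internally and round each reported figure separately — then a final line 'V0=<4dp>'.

The replicating-portfolio and risk-neutral prices coincide; use p* = (1.16−0.64)/(1.19−0.64) = 0.9455 for the latter.
Terminal payoffs: V(4,0)=5.0000, V(4,1)=5.0000, V(4,2)=5.0000, V(4,3)=0.0000, V(4,4)=0.0000
Node (3,0) S=17.5636: V=(p*·5.0000+(1−p*)·5.0000)/1.16=4.3103; Δ=(5.0000−5.0000)/(20.9007−11.2407)=0.0000; B=V−Δ·S=4.3103
Node (3,1) S=32.6574: V=(p*·5.0000+(1−p*)·5.0000)/1.16=4.3103; Δ=(5.0000−5.0000)/(38.8623−20.9007)=0.0000; B=V−Δ·S=4.3103
Node (3,2) S=60.7224: V=(p*·0.0000+(1−p*)·5.0000)/1.16=0.2351; Δ=(0.0000−5.0000)/(72.2596−38.8623)=-0.1497; B=V−Δ·S=9.3260
Node (3,3) S=112.9057: V=(p*·0.0000+(1−p*)·0.0000)/1.16=0.0000; Δ=(0.0000−0.0000)/(134.3577−72.2596)=0.0000; B=V−Δ·S=0.0000
Node (2,0) S=27.4432: V=(p*·4.3103+(1−p*)·4.3103)/1.16=3.7158; Δ=(4.3103−4.3103)/(32.6574−17.5636)=0.0000; B=V−Δ·S=3.7158
Node (2,1) S=51.0272: V=(p*·0.2351+(1−p*)·4.3103)/1.16=0.3943; Δ=(0.2351−4.3103)/(60.7224−32.6574)=-0.1452; B=V−Δ·S=7.8038
Node (2,2) S=94.8787: V=(p*·0.0000+(1−p*)·0.2351)/1.16=0.0111; Δ=(0.0000−0.2351)/(112.9057−60.7224)=-0.0045; B=V−Δ·S=0.4385
Node (1,0) S=42.8800: V=(p*·0.3943+(1−p*)·3.7158)/1.16=0.4961; Δ=(0.3943−3.7158)/(51.0272−27.4432)=-0.1408; B=V−Δ·S=6.5352
Node (1,1) S=79.7300: V=(p*·0.0111+(1−p*)·0.3943)/1.16=0.0276; Δ=(0.0111−0.3943)/(94.8787−51.0272)=-0.0087; B=V−Δ·S=0.7244
Node (0,0) S=67.0000: V=(p*·0.0276+(1−p*)·0.4961)/1.16=0.0458; Δ=(0.0276−0.4961)/(79.7300−42.8800)=-0.0127; B=V−Δ·S=0.8977
Each (Δ,B) replicates both successor values, so the strategy is self-financing and V0 is arbitrage-free.

(0,0): Delta=-0.0127 Bond=0.8977
(1,0): Delta=-0.1408 Bond=6.5352
(1,1): Delta=-0.0087 Bond=0.7244
(2,0): Delta=0.0000 Bond=3.7158
(2,1): Delta=-0.1452 Bond=7.8038
(2,2): Delta=-0.0045 Bond=0.4385
(3,0): Delta=0.0000 Bond=4.3103
(3,1): Delta=0.0000 Bond=4.3103
(3,2): Delta=-0.1497 Bond=9.3260
(3,3): Delta=0.0000 Bond=0.0000
V0=0.0458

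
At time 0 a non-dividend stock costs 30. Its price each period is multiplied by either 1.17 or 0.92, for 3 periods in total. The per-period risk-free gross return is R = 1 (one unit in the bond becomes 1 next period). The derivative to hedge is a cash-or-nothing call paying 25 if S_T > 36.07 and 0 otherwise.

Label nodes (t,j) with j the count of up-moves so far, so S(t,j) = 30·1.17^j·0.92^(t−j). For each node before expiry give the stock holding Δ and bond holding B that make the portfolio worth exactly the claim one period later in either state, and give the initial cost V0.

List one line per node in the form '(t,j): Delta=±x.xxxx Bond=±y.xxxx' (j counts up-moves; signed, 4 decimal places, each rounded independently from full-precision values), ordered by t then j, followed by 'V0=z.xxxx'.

(0,0): Delta=1.4507 Bond=-37.4784
(1,0): Delta=1.1594 Bond=-29.4400
(1,1): Delta=1.9373 Bond=-54.5600
(2,0): Delta=0.0000 Bond=0.0000
(2,1): Delta=3.0967 Bond=-92.0000
(2,2): Delta=0.0000 Bond=25.0000
V0=6.0416

No-arbitrage ⇒ martingale measure with p* = (R−d)/(u−d) = 0.3200.
Terminal payoffs: V(3,0)=0.0000, V(3,1)=0.0000, V(3,2)=25.0000, V(3,3)=25.0000
Node (2,0) S=25.3920: V=(p*·0.0000+(1−p*)·0.0000)/1=0.0000; Δ=(0.0000−0.0000)/(29.7086−23.3606)=0.0000; B=V−Δ·S=0.0000
Node (2,1) S=32.2920: V=(p*·25.0000+(1−p*)·0.0000)/1=8.0000; Δ=(25.0000−0.0000)/(37.7816−29.7086)=3.0967; B=V−Δ·S=-92.0000
Node (2,2) S=41.0670: V=(p*·25.0000+(1−p*)·25.0000)/1=25.0000; Δ=(25.0000−25.0000)/(48.0484−37.7816)=0.0000; B=V−Δ·S=25.0000
Node (1,0) S=27.6000: V=(p*·8.0000+(1−p*)·0.0000)/1=2.5600; Δ=(8.0000−0.0000)/(32.2920−25.3920)=1.1594; B=V−Δ·S=-29.4400
Node (1,1) S=35.1000: V=(p*·25.0000+(1−p*)·8.0000)/1=13.4400; Δ=(25.0000−8.0000)/(41.0670−32.2920)=1.9373; B=V−Δ·S=-54.5600
Node (0,0) S=30.0000: V=(p*·13.4400+(1−p*)·2.5600)/1=6.0416; Δ=(13.4400−2.5600)/(35.1000−27.6000)=1.4507; B=V−Δ·S=-37.4784
Root portfolio cost Δ·30+B reproduces V0=6.0416.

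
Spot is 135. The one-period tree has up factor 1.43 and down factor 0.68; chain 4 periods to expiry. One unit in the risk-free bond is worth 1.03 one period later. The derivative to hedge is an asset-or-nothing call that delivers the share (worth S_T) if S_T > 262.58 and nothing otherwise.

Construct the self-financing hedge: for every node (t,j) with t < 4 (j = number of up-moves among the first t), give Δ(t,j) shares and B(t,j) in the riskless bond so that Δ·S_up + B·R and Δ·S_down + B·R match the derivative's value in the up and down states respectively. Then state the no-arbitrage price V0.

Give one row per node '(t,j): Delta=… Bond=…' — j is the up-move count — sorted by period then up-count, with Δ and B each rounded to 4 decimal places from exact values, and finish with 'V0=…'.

Since d<R<u, set p* = (R−d)/(u−d) = 0.4667; price each node as the discounted p*-expectation of its children.
Terminal payoffs: V(4,0)=0.0000, V(4,1)=0.0000, V(4,2)=0.0000, V(4,3)=268.4422, V(4,4)=564.5182
Node (3,0) S=42.4483: V=(p*·0.0000+(1−p*)·0.0000)/1.03=0.0000; Δ=(0.0000−0.0000)/(60.7011−28.8649)=0.0000; B=V−Δ·S=0.0000
Node (3,1) S=89.2663: V=(p*·0.0000+(1−p*)·0.0000)/1.03=0.0000; Δ=(0.0000−0.0000)/(127.6508−60.7011)=0.0000; B=V−Δ·S=0.0000
Node (3,2) S=187.7218: V=(p*·268.4422+(1−p*)·0.0000)/1.03=121.6243; Δ=(268.4422−0.0000)/(268.4422−127.6508)=1.9067; B=V−Δ·S=-236.2986
Node (3,3) S=394.7679: V=(p*·564.5182+(1−p*)·268.4422)/1.03=394.7679; Δ=(564.5182−268.4422)/(564.5182−268.4422)=1.0000; B=V−Δ·S=0.0000
Node (2,0) S=62.4240: V=(p*·0.0000+(1−p*)·0.0000)/1.03=0.0000; Δ=(0.0000−0.0000)/(89.2663−42.4483)=0.0000; B=V−Δ·S=0.0000
Node (2,1) S=131.2740: V=(p*·121.6243+(1−p*)·0.0000)/1.03=55.1049; Δ=(121.6243−0.0000)/(187.7218−89.2663)=1.2353; B=V−Δ·S=-107.0609
Node (2,2) S=276.0615: V=(p*·394.7679+(1−p*)·121.6243)/1.03=241.8362; Δ=(394.7679−121.6243)/(394.7679−187.7218)=1.3192; B=V−Δ·S=-122.3553
Node (1,0) S=91.8000: V=(p*·55.1049+(1−p*)·0.0000)/1.03=24.9666; Δ=(55.1049−0.0000)/(131.2740−62.4240)=0.8004; B=V−Δ·S=-48.5065
Node (1,1) S=193.0500: V=(p*·241.8362+(1−p*)·55.1049)/1.03=138.1031; Δ=(241.8362−55.1049)/(276.0615−131.2740)=1.2897; B=V−Δ·S=-110.8721
Node (0,0) S=135.0000: V=(p*·138.1031+(1−p*)·24.9666)/1.03=75.4987; Δ=(138.1031−24.9666)/(193.0500−91.8000)=1.1174; B=V−Δ·S=-75.3500
Each (Δ,B) replicates both successor values, so the strategy is self-financing and V0 is arbitrage-free.

(0,0): Delta=1.1174 Bond=-75.3500
(1,0): Delta=0.8004 Bond=-48.5065
(1,1): Delta=1.2897 Bond=-110.8721
(2,0): Delta=0.0000 Bond=0.0000
(2,1): Delta=1.2353 Bond=-107.0609
(2,2): Delta=1.3192 Bond=-122.3553
(3,0): Delta=0.0000 Bond=0.0000
(3,1): Delta=0.0000 Bond=0.0000
(3,2): Delta=1.9067 Bond=-236.2986
(3,3): Delta=1.0000 Bond=0.0000
V0=75.4987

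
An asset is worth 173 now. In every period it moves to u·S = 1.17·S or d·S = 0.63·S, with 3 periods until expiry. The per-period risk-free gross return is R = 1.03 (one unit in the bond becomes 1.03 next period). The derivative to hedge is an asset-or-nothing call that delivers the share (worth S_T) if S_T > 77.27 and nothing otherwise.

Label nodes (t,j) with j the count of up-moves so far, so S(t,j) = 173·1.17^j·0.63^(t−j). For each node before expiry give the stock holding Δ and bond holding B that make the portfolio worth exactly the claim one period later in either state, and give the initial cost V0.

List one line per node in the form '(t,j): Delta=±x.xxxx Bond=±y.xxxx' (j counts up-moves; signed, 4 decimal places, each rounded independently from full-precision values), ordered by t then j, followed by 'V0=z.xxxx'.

No-arbitrage ⇒ martingale measure with p* = (R−d)/(u−d) = 0.7407.
Payoff layer (t=3): V(3,0)=0.0000, V(3,1)=80.3365, V(3,2)=149.1964, V(3,3)=277.0790
(2,0): S=68.6637. Δ = (V_up−V_dn)/(S_up−S_dn) = (80.3365−0.0000)/(80.3365−43.2581) = 2.1667. V = [p*·80.3365 + (1−p*)·0.0000]/1.03 = 57.7753. B = V − Δ·S = -90.9961.
(2,1): S=127.5183. Δ = (V_up−V_dn)/(S_up−S_dn) = (149.1964−80.3365)/(149.1964−80.3365) = 1.0000. V = [p*·149.1964 + (1−p*)·80.3365]/1.03 = 127.5183. B = V − Δ·S = 0.0000.
(2,2): S=236.8197. Δ = (V_up−V_dn)/(S_up−S_dn) = (277.0790−149.1964)/(277.0790−149.1964) = 1.0000. V = [p*·277.0790 + (1−p*)·149.1964]/1.03 = 236.8197. B = V − Δ·S = 0.0000.
(1,0): S=108.9900. Δ = (V_up−V_dn)/(S_up−S_dn) = (127.5183−57.7753)/(127.5183−68.6637) = 1.1850. V = [p*·127.5183 + (1−p*)·57.7753]/1.03 = 106.2493. B = V − Δ·S = -22.9044.
(1,1): S=202.4100. Δ = (V_up−V_dn)/(S_up−S_dn) = (236.8197−127.5183)/(236.8197−127.5183) = 1.0000. V = [p*·236.8197 + (1−p*)·127.5183]/1.03 = 202.4100. B = V − Δ·S = 0.0000.
(0,0): S=173.0000. Δ = (V_up−V_dn)/(S_up−S_dn) = (202.4100−106.2493)/(202.4100−108.9900) = 1.0293. V = [p*·202.4100 + (1−p*)·106.2493]/1.03 = 172.3101. B = V − Δ·S = -5.7652.
The time-0 hedge costs 172.3101, which is the no-arbitrage price.

(0,0): Delta=1.0293 Bond=-5.7652
(1,0): Delta=1.1850 Bond=-22.9044
(1,1): Delta=1.0000 Bond=0.0000
(2,0): Delta=2.1667 Bond=-90.9961
(2,1): Delta=1.0000 Bond=0.0000
(2,2): Delta=1.0000 Bond=0.0000
V0=172.3101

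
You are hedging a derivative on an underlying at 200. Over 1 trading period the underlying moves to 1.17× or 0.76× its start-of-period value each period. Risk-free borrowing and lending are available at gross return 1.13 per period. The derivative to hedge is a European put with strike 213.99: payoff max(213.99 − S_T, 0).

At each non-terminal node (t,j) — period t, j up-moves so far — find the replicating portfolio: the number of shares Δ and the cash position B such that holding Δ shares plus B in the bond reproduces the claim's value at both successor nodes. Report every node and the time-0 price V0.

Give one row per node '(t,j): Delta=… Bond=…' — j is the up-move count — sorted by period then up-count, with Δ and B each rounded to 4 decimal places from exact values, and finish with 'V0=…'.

(0,0): Delta=-0.7560 Bond=156.5472
V0=5.3520

Since d<R<u, set p* = (R−d)/(u−d) = 0.9024; price each node as the discounted p*-expectation of its children.
Terminal payoffs: V(1,0)=61.9900, V(1,1)=0.0000
(0,0): S=200.0000. Δ = (V_up−V_dn)/(S_up−S_dn) = (0.0000−61.9900)/(234.0000−152.0000) = -0.7560. V = [p*·0.0000 + (1−p*)·61.9900]/1.13 = 5.3520. B = V − Δ·S = 156.5472.
Root portfolio cost Δ·200+B reproduces V0=5.3520.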